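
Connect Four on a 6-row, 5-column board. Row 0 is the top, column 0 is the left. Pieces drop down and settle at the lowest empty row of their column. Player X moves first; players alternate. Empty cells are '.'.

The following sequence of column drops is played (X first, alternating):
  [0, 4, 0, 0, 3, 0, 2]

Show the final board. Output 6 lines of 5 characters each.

Answer: .....
.....
O....
O....
X....
X.XXO

Derivation:
Move 1: X drops in col 0, lands at row 5
Move 2: O drops in col 4, lands at row 5
Move 3: X drops in col 0, lands at row 4
Move 4: O drops in col 0, lands at row 3
Move 5: X drops in col 3, lands at row 5
Move 6: O drops in col 0, lands at row 2
Move 7: X drops in col 2, lands at row 5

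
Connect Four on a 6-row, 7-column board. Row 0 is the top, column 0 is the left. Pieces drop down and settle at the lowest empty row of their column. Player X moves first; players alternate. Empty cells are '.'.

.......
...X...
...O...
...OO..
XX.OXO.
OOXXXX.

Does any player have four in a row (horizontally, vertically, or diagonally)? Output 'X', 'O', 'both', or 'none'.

X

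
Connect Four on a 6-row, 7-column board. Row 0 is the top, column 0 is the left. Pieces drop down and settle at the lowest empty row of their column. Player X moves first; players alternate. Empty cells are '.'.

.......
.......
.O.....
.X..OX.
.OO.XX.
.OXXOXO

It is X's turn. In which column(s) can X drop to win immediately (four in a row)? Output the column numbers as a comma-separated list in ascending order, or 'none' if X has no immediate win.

Answer: 5

Derivation:
col 0: drop X → no win
col 1: drop X → no win
col 2: drop X → no win
col 3: drop X → no win
col 4: drop X → no win
col 5: drop X → WIN!
col 6: drop X → no win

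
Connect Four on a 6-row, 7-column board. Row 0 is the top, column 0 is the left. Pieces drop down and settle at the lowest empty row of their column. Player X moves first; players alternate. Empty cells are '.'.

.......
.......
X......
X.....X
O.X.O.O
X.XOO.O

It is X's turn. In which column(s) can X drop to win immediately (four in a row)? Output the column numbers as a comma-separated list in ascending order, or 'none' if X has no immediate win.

col 0: drop X → no win
col 1: drop X → no win
col 2: drop X → no win
col 3: drop X → no win
col 4: drop X → no win
col 5: drop X → no win
col 6: drop X → no win

Answer: none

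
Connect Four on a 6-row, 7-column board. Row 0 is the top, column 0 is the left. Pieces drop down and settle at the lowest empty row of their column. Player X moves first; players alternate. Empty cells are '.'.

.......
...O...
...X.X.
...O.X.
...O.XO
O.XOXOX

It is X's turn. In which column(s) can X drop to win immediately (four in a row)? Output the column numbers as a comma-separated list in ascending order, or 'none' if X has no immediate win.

Answer: 5

Derivation:
col 0: drop X → no win
col 1: drop X → no win
col 2: drop X → no win
col 3: drop X → no win
col 4: drop X → no win
col 5: drop X → WIN!
col 6: drop X → no win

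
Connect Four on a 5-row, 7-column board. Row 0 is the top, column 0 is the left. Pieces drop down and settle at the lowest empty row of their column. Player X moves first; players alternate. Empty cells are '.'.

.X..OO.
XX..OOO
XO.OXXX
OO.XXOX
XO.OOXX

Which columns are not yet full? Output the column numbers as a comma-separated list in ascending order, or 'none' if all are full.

col 0: top cell = '.' → open
col 1: top cell = 'X' → FULL
col 2: top cell = '.' → open
col 3: top cell = '.' → open
col 4: top cell = 'O' → FULL
col 5: top cell = 'O' → FULL
col 6: top cell = '.' → open

Answer: 0,2,3,6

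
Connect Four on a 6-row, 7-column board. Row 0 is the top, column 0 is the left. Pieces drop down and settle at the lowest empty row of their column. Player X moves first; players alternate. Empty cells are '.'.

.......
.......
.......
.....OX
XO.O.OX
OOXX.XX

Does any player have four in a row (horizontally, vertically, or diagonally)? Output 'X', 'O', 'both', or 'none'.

none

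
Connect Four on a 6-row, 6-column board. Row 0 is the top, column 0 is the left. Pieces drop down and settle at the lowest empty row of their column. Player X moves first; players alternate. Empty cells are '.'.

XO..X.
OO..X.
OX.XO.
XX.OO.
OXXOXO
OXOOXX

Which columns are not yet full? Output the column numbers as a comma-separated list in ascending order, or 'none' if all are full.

Answer: 2,3,5

Derivation:
col 0: top cell = 'X' → FULL
col 1: top cell = 'O' → FULL
col 2: top cell = '.' → open
col 3: top cell = '.' → open
col 4: top cell = 'X' → FULL
col 5: top cell = '.' → open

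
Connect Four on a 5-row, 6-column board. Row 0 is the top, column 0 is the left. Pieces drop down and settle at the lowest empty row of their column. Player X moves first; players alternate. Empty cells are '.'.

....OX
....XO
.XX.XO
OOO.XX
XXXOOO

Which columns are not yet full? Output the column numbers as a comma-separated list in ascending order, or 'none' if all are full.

col 0: top cell = '.' → open
col 1: top cell = '.' → open
col 2: top cell = '.' → open
col 3: top cell = '.' → open
col 4: top cell = 'O' → FULL
col 5: top cell = 'X' → FULL

Answer: 0,1,2,3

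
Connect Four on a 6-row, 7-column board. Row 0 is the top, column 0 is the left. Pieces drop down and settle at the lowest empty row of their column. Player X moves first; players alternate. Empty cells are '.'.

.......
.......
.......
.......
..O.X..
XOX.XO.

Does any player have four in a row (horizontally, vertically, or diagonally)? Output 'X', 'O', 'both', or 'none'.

none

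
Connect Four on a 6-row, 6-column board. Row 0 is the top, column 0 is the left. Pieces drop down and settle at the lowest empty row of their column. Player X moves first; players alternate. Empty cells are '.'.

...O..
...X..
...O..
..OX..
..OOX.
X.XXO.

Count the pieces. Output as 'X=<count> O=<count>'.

X=6 O=6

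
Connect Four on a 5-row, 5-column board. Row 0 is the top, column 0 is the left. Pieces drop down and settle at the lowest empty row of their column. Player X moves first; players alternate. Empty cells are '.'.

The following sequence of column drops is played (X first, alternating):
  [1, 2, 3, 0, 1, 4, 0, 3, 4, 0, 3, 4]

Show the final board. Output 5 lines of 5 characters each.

Answer: .....
.....
O..XO
XX.OX
OXOXO

Derivation:
Move 1: X drops in col 1, lands at row 4
Move 2: O drops in col 2, lands at row 4
Move 3: X drops in col 3, lands at row 4
Move 4: O drops in col 0, lands at row 4
Move 5: X drops in col 1, lands at row 3
Move 6: O drops in col 4, lands at row 4
Move 7: X drops in col 0, lands at row 3
Move 8: O drops in col 3, lands at row 3
Move 9: X drops in col 4, lands at row 3
Move 10: O drops in col 0, lands at row 2
Move 11: X drops in col 3, lands at row 2
Move 12: O drops in col 4, lands at row 2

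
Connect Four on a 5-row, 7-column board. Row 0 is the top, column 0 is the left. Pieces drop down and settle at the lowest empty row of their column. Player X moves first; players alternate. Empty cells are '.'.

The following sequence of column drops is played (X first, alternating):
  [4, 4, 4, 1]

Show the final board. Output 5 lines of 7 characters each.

Answer: .......
.......
....X..
....O..
.O..X..

Derivation:
Move 1: X drops in col 4, lands at row 4
Move 2: O drops in col 4, lands at row 3
Move 3: X drops in col 4, lands at row 2
Move 4: O drops in col 1, lands at row 4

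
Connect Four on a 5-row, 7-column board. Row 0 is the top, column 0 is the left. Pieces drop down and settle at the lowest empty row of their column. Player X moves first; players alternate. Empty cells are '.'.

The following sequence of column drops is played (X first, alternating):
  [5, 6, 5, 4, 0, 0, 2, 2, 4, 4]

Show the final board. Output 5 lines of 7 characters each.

Move 1: X drops in col 5, lands at row 4
Move 2: O drops in col 6, lands at row 4
Move 3: X drops in col 5, lands at row 3
Move 4: O drops in col 4, lands at row 4
Move 5: X drops in col 0, lands at row 4
Move 6: O drops in col 0, lands at row 3
Move 7: X drops in col 2, lands at row 4
Move 8: O drops in col 2, lands at row 3
Move 9: X drops in col 4, lands at row 3
Move 10: O drops in col 4, lands at row 2

Answer: .......
.......
....O..
O.O.XX.
X.X.OXO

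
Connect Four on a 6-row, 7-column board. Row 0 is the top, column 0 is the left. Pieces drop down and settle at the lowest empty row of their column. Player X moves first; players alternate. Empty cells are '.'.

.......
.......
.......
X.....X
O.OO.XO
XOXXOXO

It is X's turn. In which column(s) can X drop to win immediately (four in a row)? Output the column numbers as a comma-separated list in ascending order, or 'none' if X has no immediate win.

Answer: none

Derivation:
col 0: drop X → no win
col 1: drop X → no win
col 2: drop X → no win
col 3: drop X → no win
col 4: drop X → no win
col 5: drop X → no win
col 6: drop X → no win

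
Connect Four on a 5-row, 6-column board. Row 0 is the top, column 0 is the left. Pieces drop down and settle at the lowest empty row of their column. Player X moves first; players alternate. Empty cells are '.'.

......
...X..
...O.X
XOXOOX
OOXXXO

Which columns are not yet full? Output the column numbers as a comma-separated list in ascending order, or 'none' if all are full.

col 0: top cell = '.' → open
col 1: top cell = '.' → open
col 2: top cell = '.' → open
col 3: top cell = '.' → open
col 4: top cell = '.' → open
col 5: top cell = '.' → open

Answer: 0,1,2,3,4,5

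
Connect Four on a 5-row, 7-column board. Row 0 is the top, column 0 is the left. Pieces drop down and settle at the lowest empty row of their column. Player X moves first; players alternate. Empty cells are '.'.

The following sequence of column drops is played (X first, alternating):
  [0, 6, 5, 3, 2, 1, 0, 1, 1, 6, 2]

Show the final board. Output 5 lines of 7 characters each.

Move 1: X drops in col 0, lands at row 4
Move 2: O drops in col 6, lands at row 4
Move 3: X drops in col 5, lands at row 4
Move 4: O drops in col 3, lands at row 4
Move 5: X drops in col 2, lands at row 4
Move 6: O drops in col 1, lands at row 4
Move 7: X drops in col 0, lands at row 3
Move 8: O drops in col 1, lands at row 3
Move 9: X drops in col 1, lands at row 2
Move 10: O drops in col 6, lands at row 3
Move 11: X drops in col 2, lands at row 3

Answer: .......
.......
.X.....
XOX...O
XOXO.XO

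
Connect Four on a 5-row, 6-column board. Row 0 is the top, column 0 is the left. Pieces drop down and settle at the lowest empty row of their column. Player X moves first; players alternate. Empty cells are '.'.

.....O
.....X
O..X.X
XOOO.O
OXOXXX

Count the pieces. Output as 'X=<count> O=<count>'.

X=8 O=8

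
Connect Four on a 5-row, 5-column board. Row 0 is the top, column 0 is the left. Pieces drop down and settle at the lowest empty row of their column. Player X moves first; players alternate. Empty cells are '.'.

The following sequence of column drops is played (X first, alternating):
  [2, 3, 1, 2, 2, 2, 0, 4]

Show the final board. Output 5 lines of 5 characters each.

Answer: .....
..O..
..X..
..O..
XXXOO

Derivation:
Move 1: X drops in col 2, lands at row 4
Move 2: O drops in col 3, lands at row 4
Move 3: X drops in col 1, lands at row 4
Move 4: O drops in col 2, lands at row 3
Move 5: X drops in col 2, lands at row 2
Move 6: O drops in col 2, lands at row 1
Move 7: X drops in col 0, lands at row 4
Move 8: O drops in col 4, lands at row 4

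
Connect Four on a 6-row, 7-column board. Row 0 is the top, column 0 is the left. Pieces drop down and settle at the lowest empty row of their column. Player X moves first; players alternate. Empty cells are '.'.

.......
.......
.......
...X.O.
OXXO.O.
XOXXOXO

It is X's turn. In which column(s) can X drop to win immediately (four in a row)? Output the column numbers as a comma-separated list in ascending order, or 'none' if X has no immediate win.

col 0: drop X → no win
col 1: drop X → no win
col 2: drop X → no win
col 3: drop X → no win
col 4: drop X → no win
col 5: drop X → no win
col 6: drop X → no win

Answer: none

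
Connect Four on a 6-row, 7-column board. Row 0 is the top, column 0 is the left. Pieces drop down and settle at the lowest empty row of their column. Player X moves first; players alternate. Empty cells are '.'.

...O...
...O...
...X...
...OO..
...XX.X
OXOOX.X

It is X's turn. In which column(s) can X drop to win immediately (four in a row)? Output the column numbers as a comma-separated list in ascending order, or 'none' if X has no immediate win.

Answer: none

Derivation:
col 0: drop X → no win
col 1: drop X → no win
col 2: drop X → no win
col 4: drop X → no win
col 5: drop X → no win
col 6: drop X → no win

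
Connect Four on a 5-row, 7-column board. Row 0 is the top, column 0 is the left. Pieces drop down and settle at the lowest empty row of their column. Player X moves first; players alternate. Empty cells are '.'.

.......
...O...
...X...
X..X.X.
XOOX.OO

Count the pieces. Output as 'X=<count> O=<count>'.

X=6 O=5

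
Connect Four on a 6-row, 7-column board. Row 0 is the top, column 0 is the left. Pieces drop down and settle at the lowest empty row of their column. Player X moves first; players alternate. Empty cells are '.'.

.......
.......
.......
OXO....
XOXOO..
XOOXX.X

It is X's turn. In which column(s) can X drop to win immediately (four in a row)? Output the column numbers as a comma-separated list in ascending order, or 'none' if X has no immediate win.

Answer: 0,5

Derivation:
col 0: drop X → WIN!
col 1: drop X → no win
col 2: drop X → no win
col 3: drop X → no win
col 4: drop X → no win
col 5: drop X → WIN!
col 6: drop X → no win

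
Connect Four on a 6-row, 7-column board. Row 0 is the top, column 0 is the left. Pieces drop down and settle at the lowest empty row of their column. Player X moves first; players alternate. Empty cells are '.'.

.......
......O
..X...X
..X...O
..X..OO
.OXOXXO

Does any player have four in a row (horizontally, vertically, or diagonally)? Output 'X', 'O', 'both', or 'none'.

X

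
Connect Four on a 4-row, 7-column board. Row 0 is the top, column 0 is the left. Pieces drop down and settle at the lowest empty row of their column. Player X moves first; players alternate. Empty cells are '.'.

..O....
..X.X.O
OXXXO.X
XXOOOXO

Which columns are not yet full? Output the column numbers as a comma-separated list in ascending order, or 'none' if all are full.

col 0: top cell = '.' → open
col 1: top cell = '.' → open
col 2: top cell = 'O' → FULL
col 3: top cell = '.' → open
col 4: top cell = '.' → open
col 5: top cell = '.' → open
col 6: top cell = '.' → open

Answer: 0,1,3,4,5,6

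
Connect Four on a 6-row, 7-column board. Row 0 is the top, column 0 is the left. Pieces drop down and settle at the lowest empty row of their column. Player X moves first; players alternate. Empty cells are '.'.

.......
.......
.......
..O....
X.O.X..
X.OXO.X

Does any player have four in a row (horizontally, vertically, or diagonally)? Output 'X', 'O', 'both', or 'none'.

none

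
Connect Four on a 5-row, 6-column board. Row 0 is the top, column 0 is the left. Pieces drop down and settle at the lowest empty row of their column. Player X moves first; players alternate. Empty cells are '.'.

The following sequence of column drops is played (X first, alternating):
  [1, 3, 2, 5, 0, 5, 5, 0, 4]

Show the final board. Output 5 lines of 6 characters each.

Move 1: X drops in col 1, lands at row 4
Move 2: O drops in col 3, lands at row 4
Move 3: X drops in col 2, lands at row 4
Move 4: O drops in col 5, lands at row 4
Move 5: X drops in col 0, lands at row 4
Move 6: O drops in col 5, lands at row 3
Move 7: X drops in col 5, lands at row 2
Move 8: O drops in col 0, lands at row 3
Move 9: X drops in col 4, lands at row 4

Answer: ......
......
.....X
O....O
XXXOXO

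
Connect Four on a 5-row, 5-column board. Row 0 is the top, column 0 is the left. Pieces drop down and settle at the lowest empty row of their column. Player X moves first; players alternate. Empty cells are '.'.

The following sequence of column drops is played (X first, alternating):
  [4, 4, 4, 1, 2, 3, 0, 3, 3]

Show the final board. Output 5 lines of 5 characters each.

Answer: .....
.....
...XX
...OO
XOXOX

Derivation:
Move 1: X drops in col 4, lands at row 4
Move 2: O drops in col 4, lands at row 3
Move 3: X drops in col 4, lands at row 2
Move 4: O drops in col 1, lands at row 4
Move 5: X drops in col 2, lands at row 4
Move 6: O drops in col 3, lands at row 4
Move 7: X drops in col 0, lands at row 4
Move 8: O drops in col 3, lands at row 3
Move 9: X drops in col 3, lands at row 2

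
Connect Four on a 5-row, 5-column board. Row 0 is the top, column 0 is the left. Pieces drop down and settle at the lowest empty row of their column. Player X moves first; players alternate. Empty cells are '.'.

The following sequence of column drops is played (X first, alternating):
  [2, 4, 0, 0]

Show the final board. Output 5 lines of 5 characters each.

Answer: .....
.....
.....
O....
X.X.O

Derivation:
Move 1: X drops in col 2, lands at row 4
Move 2: O drops in col 4, lands at row 4
Move 3: X drops in col 0, lands at row 4
Move 4: O drops in col 0, lands at row 3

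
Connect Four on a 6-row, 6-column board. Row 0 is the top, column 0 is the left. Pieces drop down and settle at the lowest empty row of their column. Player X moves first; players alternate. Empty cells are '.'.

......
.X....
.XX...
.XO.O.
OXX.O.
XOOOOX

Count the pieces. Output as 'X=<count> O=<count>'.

X=8 O=8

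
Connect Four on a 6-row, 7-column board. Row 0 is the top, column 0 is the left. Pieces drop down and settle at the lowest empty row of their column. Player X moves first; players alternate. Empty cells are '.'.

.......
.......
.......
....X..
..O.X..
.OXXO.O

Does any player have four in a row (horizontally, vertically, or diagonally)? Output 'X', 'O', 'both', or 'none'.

none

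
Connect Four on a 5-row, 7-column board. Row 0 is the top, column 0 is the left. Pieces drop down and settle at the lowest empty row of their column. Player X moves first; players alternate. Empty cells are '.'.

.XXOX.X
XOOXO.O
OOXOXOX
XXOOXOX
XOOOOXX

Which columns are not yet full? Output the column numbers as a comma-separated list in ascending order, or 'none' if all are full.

col 0: top cell = '.' → open
col 1: top cell = 'X' → FULL
col 2: top cell = 'X' → FULL
col 3: top cell = 'O' → FULL
col 4: top cell = 'X' → FULL
col 5: top cell = '.' → open
col 6: top cell = 'X' → FULL

Answer: 0,5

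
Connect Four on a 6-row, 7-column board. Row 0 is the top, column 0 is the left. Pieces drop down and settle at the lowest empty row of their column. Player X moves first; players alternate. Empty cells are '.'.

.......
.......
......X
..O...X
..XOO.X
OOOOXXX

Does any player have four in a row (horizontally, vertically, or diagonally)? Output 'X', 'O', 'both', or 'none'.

both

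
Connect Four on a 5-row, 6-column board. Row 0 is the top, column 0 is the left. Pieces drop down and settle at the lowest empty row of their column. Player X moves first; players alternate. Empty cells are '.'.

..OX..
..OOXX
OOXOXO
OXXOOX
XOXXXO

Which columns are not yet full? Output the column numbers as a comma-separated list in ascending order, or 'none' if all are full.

col 0: top cell = '.' → open
col 1: top cell = '.' → open
col 2: top cell = 'O' → FULL
col 3: top cell = 'X' → FULL
col 4: top cell = '.' → open
col 5: top cell = '.' → open

Answer: 0,1,4,5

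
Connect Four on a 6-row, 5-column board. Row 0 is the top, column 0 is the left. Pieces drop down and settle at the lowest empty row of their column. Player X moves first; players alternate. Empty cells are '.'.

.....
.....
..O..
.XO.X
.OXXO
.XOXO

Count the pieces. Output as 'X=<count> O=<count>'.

X=6 O=6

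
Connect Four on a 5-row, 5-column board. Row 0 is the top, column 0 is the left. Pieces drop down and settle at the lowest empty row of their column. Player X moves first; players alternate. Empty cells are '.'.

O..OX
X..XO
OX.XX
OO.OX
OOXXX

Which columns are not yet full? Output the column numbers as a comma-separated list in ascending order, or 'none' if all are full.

Answer: 1,2

Derivation:
col 0: top cell = 'O' → FULL
col 1: top cell = '.' → open
col 2: top cell = '.' → open
col 3: top cell = 'O' → FULL
col 4: top cell = 'X' → FULL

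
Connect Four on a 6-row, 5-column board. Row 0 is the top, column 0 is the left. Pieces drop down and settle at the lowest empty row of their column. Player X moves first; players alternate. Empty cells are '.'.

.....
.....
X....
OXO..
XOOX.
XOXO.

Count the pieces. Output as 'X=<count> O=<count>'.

X=6 O=6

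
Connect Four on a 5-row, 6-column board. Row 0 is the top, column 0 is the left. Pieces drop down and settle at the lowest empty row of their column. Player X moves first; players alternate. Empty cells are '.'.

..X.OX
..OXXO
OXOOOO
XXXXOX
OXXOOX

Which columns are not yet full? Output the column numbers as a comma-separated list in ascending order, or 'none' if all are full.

Answer: 0,1,3

Derivation:
col 0: top cell = '.' → open
col 1: top cell = '.' → open
col 2: top cell = 'X' → FULL
col 3: top cell = '.' → open
col 4: top cell = 'O' → FULL
col 5: top cell = 'X' → FULL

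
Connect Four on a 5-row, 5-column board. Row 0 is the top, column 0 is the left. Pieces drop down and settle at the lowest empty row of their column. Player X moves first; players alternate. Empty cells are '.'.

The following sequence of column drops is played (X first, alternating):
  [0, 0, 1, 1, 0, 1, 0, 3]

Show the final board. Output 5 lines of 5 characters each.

Answer: .....
X....
XO...
OO...
XX.O.

Derivation:
Move 1: X drops in col 0, lands at row 4
Move 2: O drops in col 0, lands at row 3
Move 3: X drops in col 1, lands at row 4
Move 4: O drops in col 1, lands at row 3
Move 5: X drops in col 0, lands at row 2
Move 6: O drops in col 1, lands at row 2
Move 7: X drops in col 0, lands at row 1
Move 8: O drops in col 3, lands at row 4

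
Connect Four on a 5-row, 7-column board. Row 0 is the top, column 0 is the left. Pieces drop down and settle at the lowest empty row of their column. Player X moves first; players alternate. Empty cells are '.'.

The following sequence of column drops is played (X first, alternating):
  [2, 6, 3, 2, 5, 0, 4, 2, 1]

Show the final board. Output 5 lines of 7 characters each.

Answer: .......
.......
..O....
..O....
OXXXXXO

Derivation:
Move 1: X drops in col 2, lands at row 4
Move 2: O drops in col 6, lands at row 4
Move 3: X drops in col 3, lands at row 4
Move 4: O drops in col 2, lands at row 3
Move 5: X drops in col 5, lands at row 4
Move 6: O drops in col 0, lands at row 4
Move 7: X drops in col 4, lands at row 4
Move 8: O drops in col 2, lands at row 2
Move 9: X drops in col 1, lands at row 4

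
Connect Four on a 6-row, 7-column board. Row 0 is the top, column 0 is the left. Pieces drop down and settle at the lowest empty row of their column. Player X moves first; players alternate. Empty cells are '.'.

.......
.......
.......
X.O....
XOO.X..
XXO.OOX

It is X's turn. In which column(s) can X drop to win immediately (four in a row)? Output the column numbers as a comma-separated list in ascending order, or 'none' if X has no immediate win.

col 0: drop X → WIN!
col 1: drop X → no win
col 2: drop X → no win
col 3: drop X → no win
col 4: drop X → no win
col 5: drop X → no win
col 6: drop X → no win

Answer: 0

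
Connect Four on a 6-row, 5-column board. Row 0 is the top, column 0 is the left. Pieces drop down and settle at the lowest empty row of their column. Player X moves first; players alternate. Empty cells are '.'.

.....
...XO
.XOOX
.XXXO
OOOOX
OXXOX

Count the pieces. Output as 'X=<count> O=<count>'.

X=10 O=10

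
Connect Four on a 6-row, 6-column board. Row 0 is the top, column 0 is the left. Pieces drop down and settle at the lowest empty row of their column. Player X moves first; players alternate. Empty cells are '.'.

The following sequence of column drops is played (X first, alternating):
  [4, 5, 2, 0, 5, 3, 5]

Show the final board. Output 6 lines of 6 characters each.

Answer: ......
......
......
.....X
.....X
O.XOXO

Derivation:
Move 1: X drops in col 4, lands at row 5
Move 2: O drops in col 5, lands at row 5
Move 3: X drops in col 2, lands at row 5
Move 4: O drops in col 0, lands at row 5
Move 5: X drops in col 5, lands at row 4
Move 6: O drops in col 3, lands at row 5
Move 7: X drops in col 5, lands at row 3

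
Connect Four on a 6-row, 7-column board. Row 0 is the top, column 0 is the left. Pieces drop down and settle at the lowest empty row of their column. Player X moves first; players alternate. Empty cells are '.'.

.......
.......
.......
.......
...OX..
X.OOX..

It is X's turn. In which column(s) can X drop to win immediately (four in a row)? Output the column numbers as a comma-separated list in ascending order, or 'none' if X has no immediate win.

Answer: none

Derivation:
col 0: drop X → no win
col 1: drop X → no win
col 2: drop X → no win
col 3: drop X → no win
col 4: drop X → no win
col 5: drop X → no win
col 6: drop X → no win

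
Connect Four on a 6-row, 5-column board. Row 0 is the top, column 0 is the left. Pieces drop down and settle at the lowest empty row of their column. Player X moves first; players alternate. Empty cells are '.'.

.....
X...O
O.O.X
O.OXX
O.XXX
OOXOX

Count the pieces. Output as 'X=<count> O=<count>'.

X=9 O=9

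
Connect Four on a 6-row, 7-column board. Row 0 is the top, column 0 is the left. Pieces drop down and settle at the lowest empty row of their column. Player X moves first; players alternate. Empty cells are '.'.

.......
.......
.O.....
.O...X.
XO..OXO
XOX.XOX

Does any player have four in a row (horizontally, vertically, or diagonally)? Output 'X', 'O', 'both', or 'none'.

O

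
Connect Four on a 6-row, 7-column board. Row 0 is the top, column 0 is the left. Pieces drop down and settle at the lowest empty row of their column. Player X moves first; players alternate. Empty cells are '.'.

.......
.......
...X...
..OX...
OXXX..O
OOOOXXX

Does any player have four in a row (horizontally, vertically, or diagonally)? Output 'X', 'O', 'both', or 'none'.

O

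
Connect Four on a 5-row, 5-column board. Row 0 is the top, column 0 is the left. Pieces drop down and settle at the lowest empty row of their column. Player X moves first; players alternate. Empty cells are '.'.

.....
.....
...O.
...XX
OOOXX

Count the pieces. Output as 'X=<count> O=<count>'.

X=4 O=4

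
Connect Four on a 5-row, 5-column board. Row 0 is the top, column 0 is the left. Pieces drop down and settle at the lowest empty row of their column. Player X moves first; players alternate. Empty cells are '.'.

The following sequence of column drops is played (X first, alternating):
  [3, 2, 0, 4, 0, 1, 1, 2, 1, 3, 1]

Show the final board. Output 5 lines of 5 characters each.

Move 1: X drops in col 3, lands at row 4
Move 2: O drops in col 2, lands at row 4
Move 3: X drops in col 0, lands at row 4
Move 4: O drops in col 4, lands at row 4
Move 5: X drops in col 0, lands at row 3
Move 6: O drops in col 1, lands at row 4
Move 7: X drops in col 1, lands at row 3
Move 8: O drops in col 2, lands at row 3
Move 9: X drops in col 1, lands at row 2
Move 10: O drops in col 3, lands at row 3
Move 11: X drops in col 1, lands at row 1

Answer: .....
.X...
.X...
XXOO.
XOOXO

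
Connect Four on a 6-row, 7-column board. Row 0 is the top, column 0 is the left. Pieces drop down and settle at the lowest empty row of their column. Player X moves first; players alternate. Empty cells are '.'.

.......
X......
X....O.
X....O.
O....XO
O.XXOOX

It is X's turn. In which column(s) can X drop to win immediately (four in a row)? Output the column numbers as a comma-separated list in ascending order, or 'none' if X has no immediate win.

Answer: 0

Derivation:
col 0: drop X → WIN!
col 1: drop X → no win
col 2: drop X → no win
col 3: drop X → no win
col 4: drop X → no win
col 5: drop X → no win
col 6: drop X → no win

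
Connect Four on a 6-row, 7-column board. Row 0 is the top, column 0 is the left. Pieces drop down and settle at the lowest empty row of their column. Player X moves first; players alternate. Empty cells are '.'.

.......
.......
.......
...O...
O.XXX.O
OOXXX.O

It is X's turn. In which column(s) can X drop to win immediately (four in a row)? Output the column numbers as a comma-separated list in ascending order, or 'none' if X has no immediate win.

col 0: drop X → no win
col 1: drop X → WIN!
col 2: drop X → no win
col 3: drop X → no win
col 4: drop X → no win
col 5: drop X → WIN!
col 6: drop X → no win

Answer: 1,5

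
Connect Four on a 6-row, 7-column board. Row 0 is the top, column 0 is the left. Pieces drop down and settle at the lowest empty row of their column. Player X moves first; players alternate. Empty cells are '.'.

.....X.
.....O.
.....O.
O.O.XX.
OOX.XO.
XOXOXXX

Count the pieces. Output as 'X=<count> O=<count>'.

X=10 O=9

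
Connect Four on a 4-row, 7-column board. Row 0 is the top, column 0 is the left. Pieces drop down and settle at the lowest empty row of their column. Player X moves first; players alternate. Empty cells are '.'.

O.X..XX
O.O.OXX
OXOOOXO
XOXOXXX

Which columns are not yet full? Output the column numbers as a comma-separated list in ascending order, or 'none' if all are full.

col 0: top cell = 'O' → FULL
col 1: top cell = '.' → open
col 2: top cell = 'X' → FULL
col 3: top cell = '.' → open
col 4: top cell = '.' → open
col 5: top cell = 'X' → FULL
col 6: top cell = 'X' → FULL

Answer: 1,3,4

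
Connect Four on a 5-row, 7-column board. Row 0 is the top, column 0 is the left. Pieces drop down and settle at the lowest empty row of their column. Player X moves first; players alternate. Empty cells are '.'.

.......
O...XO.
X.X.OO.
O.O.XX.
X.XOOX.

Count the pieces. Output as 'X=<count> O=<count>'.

X=8 O=8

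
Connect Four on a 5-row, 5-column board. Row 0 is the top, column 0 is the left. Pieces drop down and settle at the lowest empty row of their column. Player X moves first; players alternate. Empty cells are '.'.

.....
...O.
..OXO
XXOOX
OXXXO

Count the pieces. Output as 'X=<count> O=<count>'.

X=7 O=7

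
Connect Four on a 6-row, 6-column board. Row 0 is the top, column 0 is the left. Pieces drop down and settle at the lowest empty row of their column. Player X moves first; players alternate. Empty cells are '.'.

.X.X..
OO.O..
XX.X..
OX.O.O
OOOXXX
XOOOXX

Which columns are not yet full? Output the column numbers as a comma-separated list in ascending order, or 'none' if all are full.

Answer: 0,2,4,5

Derivation:
col 0: top cell = '.' → open
col 1: top cell = 'X' → FULL
col 2: top cell = '.' → open
col 3: top cell = 'X' → FULL
col 4: top cell = '.' → open
col 5: top cell = '.' → open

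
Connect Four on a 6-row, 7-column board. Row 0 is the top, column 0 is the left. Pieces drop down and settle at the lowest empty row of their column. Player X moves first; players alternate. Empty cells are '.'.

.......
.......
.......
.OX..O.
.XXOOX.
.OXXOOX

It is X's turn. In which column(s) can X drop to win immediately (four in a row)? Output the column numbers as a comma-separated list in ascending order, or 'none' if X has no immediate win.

col 0: drop X → no win
col 1: drop X → no win
col 2: drop X → WIN!
col 3: drop X → no win
col 4: drop X → no win
col 5: drop X → no win
col 6: drop X → no win

Answer: 2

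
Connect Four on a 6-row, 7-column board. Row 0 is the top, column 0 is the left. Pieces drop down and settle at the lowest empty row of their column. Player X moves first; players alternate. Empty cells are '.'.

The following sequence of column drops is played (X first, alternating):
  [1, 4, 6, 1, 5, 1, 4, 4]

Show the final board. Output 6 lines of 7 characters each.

Move 1: X drops in col 1, lands at row 5
Move 2: O drops in col 4, lands at row 5
Move 3: X drops in col 6, lands at row 5
Move 4: O drops in col 1, lands at row 4
Move 5: X drops in col 5, lands at row 5
Move 6: O drops in col 1, lands at row 3
Move 7: X drops in col 4, lands at row 4
Move 8: O drops in col 4, lands at row 3

Answer: .......
.......
.......
.O..O..
.O..X..
.X..OXX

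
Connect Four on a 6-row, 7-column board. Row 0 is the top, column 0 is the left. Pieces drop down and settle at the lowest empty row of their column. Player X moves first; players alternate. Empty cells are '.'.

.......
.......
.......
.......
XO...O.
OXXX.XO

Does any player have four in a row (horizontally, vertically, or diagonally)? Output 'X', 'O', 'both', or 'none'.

none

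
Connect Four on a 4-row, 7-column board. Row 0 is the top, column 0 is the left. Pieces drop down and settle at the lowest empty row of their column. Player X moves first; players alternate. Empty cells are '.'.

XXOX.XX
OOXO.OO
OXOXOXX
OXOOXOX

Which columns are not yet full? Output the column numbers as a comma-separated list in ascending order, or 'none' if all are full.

Answer: 4

Derivation:
col 0: top cell = 'X' → FULL
col 1: top cell = 'X' → FULL
col 2: top cell = 'O' → FULL
col 3: top cell = 'X' → FULL
col 4: top cell = '.' → open
col 5: top cell = 'X' → FULL
col 6: top cell = 'X' → FULL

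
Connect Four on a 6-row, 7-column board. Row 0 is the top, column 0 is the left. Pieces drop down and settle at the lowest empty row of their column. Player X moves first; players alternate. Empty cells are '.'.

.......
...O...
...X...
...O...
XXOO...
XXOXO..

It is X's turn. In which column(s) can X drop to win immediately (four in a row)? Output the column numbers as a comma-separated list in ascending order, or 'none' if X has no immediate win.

Answer: 2

Derivation:
col 0: drop X → no win
col 1: drop X → no win
col 2: drop X → WIN!
col 3: drop X → no win
col 4: drop X → no win
col 5: drop X → no win
col 6: drop X → no win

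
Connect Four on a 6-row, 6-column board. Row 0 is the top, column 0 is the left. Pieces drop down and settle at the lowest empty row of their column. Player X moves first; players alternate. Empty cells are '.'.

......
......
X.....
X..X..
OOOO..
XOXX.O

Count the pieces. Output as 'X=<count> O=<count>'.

X=6 O=6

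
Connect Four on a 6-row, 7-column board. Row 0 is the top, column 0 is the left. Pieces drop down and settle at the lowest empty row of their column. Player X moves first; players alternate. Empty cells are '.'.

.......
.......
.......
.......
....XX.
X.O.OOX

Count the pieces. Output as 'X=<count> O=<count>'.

X=4 O=3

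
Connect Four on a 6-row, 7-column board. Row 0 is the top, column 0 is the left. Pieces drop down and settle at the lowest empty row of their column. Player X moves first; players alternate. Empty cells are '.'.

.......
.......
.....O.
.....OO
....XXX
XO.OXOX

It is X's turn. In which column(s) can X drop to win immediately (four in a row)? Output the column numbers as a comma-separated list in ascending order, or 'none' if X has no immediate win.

Answer: 3

Derivation:
col 0: drop X → no win
col 1: drop X → no win
col 2: drop X → no win
col 3: drop X → WIN!
col 4: drop X → no win
col 5: drop X → no win
col 6: drop X → no win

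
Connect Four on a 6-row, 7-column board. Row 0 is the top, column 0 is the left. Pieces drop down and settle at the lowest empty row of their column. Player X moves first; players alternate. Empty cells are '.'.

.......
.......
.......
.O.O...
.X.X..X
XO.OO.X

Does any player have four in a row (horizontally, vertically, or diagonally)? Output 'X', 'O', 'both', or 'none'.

none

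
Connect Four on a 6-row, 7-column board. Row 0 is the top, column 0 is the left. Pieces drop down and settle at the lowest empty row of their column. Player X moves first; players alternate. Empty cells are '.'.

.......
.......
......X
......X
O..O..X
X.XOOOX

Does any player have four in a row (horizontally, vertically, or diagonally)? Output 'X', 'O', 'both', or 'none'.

X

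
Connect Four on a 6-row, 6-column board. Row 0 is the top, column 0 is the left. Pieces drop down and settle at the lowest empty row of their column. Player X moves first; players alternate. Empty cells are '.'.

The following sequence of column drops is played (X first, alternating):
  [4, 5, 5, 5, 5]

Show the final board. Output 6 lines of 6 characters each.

Answer: ......
......
.....X
.....O
.....X
....XO

Derivation:
Move 1: X drops in col 4, lands at row 5
Move 2: O drops in col 5, lands at row 5
Move 3: X drops in col 5, lands at row 4
Move 4: O drops in col 5, lands at row 3
Move 5: X drops in col 5, lands at row 2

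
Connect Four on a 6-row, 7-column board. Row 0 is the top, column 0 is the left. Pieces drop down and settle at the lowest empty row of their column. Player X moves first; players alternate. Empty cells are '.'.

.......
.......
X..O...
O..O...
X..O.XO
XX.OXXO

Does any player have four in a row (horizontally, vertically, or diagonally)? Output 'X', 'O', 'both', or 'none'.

O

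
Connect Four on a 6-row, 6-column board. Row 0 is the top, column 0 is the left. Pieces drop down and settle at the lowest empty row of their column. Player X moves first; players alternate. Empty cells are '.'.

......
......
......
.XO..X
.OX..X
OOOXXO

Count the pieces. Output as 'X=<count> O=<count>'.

X=6 O=6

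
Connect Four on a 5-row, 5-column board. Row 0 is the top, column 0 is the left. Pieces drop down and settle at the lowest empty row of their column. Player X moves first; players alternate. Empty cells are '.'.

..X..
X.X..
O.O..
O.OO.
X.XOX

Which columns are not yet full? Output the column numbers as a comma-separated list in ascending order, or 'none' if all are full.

Answer: 0,1,3,4

Derivation:
col 0: top cell = '.' → open
col 1: top cell = '.' → open
col 2: top cell = 'X' → FULL
col 3: top cell = '.' → open
col 4: top cell = '.' → open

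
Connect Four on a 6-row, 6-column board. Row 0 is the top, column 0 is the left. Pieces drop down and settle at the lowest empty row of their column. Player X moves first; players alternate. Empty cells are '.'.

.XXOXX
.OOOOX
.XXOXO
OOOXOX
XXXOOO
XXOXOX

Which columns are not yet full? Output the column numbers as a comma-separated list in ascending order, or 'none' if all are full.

col 0: top cell = '.' → open
col 1: top cell = 'X' → FULL
col 2: top cell = 'X' → FULL
col 3: top cell = 'O' → FULL
col 4: top cell = 'X' → FULL
col 5: top cell = 'X' → FULL

Answer: 0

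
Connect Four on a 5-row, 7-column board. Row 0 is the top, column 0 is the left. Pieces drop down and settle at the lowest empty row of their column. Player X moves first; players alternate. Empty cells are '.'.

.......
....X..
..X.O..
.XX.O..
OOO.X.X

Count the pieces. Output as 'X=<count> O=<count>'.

X=6 O=5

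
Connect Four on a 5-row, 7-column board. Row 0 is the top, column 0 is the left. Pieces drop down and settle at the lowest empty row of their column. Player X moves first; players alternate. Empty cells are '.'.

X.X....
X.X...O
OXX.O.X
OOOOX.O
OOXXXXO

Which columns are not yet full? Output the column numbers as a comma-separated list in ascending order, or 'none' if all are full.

col 0: top cell = 'X' → FULL
col 1: top cell = '.' → open
col 2: top cell = 'X' → FULL
col 3: top cell = '.' → open
col 4: top cell = '.' → open
col 5: top cell = '.' → open
col 6: top cell = '.' → open

Answer: 1,3,4,5,6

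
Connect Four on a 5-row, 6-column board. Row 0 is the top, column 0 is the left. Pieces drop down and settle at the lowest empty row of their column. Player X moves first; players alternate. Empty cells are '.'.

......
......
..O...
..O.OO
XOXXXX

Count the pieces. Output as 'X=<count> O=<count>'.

X=5 O=5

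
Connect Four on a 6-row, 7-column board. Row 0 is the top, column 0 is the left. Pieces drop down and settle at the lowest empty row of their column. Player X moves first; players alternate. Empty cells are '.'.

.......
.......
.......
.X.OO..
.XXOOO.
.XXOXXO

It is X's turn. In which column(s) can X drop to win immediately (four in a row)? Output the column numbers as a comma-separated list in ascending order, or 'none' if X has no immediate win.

Answer: 1

Derivation:
col 0: drop X → no win
col 1: drop X → WIN!
col 2: drop X → no win
col 3: drop X → no win
col 4: drop X → no win
col 5: drop X → no win
col 6: drop X → no win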